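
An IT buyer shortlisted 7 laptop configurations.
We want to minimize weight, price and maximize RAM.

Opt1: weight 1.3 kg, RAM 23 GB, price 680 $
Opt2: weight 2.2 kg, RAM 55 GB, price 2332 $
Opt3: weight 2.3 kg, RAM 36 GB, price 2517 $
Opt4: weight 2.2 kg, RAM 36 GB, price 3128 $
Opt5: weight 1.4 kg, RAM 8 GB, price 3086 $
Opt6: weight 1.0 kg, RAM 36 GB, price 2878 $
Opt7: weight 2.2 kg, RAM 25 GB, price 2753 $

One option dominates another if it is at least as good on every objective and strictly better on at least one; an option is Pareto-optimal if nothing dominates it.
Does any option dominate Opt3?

Yes

Opt2 vs Opt3: weight 2.2≤2.3, RAM 55≥36, price 2332≤2517 — Opt2 is at least as good on every objective and strictly better on at least one, so Opt2 dominates Opt3.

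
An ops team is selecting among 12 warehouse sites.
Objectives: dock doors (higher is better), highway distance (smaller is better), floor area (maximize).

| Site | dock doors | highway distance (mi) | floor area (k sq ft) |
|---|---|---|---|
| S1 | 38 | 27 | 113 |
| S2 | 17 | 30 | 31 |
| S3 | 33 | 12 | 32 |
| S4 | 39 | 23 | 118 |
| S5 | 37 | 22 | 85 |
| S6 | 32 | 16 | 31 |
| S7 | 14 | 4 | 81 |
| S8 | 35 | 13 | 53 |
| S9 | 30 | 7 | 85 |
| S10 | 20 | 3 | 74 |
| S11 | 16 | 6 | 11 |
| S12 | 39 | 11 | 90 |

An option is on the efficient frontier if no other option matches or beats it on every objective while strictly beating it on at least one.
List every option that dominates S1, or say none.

S4

S4: dock doors 39≥38, highway distance 23≤27, floor area 118≥113 — dominates S1.
Others (S2, S3, S5, S6, S7, S8, S9, S10, S11, S12) are each worse than S1 on at least one objective.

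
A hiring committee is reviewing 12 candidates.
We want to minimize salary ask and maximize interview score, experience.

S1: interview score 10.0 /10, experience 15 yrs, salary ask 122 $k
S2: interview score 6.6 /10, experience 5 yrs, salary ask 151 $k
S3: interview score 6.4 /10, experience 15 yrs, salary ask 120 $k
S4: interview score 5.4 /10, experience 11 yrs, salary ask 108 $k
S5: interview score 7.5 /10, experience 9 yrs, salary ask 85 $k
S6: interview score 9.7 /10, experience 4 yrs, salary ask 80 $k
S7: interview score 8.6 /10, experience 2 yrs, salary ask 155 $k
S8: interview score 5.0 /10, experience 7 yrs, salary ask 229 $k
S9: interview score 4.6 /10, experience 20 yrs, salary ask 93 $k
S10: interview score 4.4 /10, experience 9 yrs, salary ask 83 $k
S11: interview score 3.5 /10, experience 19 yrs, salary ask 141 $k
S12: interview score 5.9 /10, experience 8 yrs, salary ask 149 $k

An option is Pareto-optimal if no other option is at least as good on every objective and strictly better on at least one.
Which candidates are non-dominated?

S1, S3, S4, S5, S6, S9, S10

S1: not dominated (best interview score).
S2: dominated by S1 (interview score 10.0≥6.6, experience 15≥5, salary ask 122≤151).
S3: not dominated.
S4: not dominated.
S5: not dominated.
S6: not dominated (best salary ask).
S7: dominated by S1 (interview score 10.0≥8.6, experience 15≥2, salary ask 122≤155).
S8: dominated by S1 (interview score 10.0≥5.0, experience 15≥7, salary ask 122≤229).
S9: not dominated (best experience).
S10: not dominated.
S11: dominated by S9 (interview score 4.6≥3.5, experience 20≥19, salary ask 93≤141).
S12: dominated by S1 (interview score 10.0≥5.9, experience 15≥8, salary ask 122≤149).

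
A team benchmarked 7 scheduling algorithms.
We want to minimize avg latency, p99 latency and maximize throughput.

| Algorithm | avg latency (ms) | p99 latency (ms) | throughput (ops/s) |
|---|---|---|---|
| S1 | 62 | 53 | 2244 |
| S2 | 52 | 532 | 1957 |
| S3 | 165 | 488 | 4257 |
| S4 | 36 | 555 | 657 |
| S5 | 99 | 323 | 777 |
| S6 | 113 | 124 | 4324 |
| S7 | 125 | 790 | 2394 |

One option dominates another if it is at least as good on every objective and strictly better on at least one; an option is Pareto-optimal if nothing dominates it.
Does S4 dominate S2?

S4 vs S2: S4 is worse on p99 latency (555 vs 532), so it does not dominate S2.

No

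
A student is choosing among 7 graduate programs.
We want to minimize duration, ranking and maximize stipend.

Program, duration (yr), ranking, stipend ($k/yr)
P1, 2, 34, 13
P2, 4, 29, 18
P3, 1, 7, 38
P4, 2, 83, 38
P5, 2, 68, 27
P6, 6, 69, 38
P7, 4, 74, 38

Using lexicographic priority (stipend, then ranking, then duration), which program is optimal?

First maximize stipend: best is 38, kept {P3, P4, P6, P7}.
Then minimize ranking: best is 7, kept {P3}.

P3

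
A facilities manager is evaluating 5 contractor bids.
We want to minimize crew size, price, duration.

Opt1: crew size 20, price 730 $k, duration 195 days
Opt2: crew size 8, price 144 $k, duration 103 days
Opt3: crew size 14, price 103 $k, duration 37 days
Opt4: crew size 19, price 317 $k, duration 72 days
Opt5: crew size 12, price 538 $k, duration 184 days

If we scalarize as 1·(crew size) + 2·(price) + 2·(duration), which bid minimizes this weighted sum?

Opt3

Opt1: 1·20 + 2·730 + 2·195 = 1870
Opt2: 1·8 + 2·144 + 2·103 = 502
Opt3: 1·14 + 2·103 + 2·37 = 294
Opt4: 1·19 + 2·317 + 2·72 = 797
Opt5: 1·12 + 2·538 + 2·184 = 1456
Lowest: Opt3 at 294.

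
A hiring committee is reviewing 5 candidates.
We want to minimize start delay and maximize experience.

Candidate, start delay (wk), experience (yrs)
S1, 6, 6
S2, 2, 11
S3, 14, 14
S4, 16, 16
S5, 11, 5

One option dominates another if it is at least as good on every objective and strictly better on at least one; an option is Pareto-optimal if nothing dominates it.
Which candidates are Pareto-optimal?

S2, S3, S4

S1: dominated by S2 (start delay 2≤6, experience 11≥6).
S2: not dominated (best start delay).
S3: not dominated.
S4: not dominated (best experience).
S5: dominated by S1 (start delay 6≤11, experience 6≥5).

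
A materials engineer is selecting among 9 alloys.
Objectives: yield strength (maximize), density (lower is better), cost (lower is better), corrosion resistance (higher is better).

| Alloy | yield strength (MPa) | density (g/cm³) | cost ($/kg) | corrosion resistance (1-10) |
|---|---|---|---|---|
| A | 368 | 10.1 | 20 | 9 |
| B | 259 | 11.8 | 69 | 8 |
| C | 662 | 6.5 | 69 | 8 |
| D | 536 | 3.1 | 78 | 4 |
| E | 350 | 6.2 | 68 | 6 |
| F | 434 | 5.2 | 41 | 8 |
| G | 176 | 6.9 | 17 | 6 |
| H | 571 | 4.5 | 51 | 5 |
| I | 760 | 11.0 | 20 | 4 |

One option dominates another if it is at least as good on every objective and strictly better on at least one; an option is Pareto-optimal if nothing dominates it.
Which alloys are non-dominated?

A: not dominated (best corrosion resistance).
B: dominated by A (yield strength 368≥259, density 10.1≤11.8, cost 20≤69, corrosion resistance 9≥8).
C: not dominated.
D: not dominated (best density).
E: dominated by F (yield strength 434≥350, density 5.2≤6.2, cost 41≤68, corrosion resistance 8≥6).
F: not dominated.
G: not dominated (best cost).
H: not dominated.
I: not dominated (best yield strength).

A, C, D, F, G, H, I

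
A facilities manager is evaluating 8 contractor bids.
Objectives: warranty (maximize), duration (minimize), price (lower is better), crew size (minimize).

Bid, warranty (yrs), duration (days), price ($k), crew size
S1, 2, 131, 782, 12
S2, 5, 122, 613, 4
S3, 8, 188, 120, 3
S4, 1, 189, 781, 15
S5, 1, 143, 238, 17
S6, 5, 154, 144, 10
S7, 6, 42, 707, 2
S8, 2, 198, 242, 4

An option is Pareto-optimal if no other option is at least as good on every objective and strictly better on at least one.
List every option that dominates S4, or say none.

S2, S3, S6, S7

S2: warranty 5≥1, duration 122≤189, price 613≤781, crew size 4≤15 — dominates S4.
S3: warranty 8≥1, duration 188≤189, price 120≤781, crew size 3≤15 — dominates S4.
S6: warranty 5≥1, duration 154≤189, price 144≤781, crew size 10≤15 — dominates S4.
S7: warranty 6≥1, duration 42≤189, price 707≤781, crew size 2≤15 — dominates S4.
Others (S1, S5, S8) are each worse than S4 on at least one objective.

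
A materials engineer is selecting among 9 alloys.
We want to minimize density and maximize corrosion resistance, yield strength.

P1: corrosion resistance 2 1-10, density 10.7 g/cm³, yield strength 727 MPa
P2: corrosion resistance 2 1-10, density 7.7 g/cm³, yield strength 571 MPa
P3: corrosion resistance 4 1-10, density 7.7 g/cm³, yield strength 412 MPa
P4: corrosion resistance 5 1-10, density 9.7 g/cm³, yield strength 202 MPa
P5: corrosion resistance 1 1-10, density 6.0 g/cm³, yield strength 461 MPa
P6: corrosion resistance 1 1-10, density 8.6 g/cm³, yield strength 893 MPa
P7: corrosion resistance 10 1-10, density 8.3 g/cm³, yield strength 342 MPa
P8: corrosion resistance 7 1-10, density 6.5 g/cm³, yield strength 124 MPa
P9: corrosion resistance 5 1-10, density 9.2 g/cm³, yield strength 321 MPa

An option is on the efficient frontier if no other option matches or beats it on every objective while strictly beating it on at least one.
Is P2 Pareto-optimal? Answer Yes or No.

P1: worse on density (10.7 vs 7.7).
P3: worse on yield strength (412 vs 571).
P4: worse on density (9.7 vs 7.7).
P5: worse on corrosion resistance (1 vs 2).
P6: worse on corrosion resistance (1 vs 2).
P7: worse on density (8.3 vs 7.7).
P8: worse on yield strength (124 vs 571).
P9: worse on density (9.2 vs 7.7).
No option is at least as good as P2 on every objective and strictly better on one.

Yes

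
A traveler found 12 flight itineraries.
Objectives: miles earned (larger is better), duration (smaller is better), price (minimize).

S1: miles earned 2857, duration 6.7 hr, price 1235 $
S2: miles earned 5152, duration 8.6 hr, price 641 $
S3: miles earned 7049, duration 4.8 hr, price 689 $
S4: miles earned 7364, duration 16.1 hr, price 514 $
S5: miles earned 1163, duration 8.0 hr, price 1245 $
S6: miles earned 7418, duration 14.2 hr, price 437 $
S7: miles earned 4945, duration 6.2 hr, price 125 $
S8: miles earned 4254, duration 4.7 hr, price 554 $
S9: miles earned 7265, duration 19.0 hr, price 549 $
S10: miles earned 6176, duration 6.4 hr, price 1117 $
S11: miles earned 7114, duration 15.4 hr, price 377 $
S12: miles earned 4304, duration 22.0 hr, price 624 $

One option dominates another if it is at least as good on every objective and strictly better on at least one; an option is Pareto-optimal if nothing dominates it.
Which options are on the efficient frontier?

S2, S3, S6, S7, S8, S11

S1: dominated by S3 (miles earned 7049≥2857, duration 4.8≤6.7, price 689≤1235).
S2: not dominated.
S3: not dominated.
S4: dominated by S6 (miles earned 7418≥7364, duration 14.2≤16.1, price 437≤514).
S5: dominated by S1 (miles earned 2857≥1163, duration 6.7≤8.0, price 1235≤1245).
S6: not dominated (best miles earned).
S7: not dominated (best price).
S8: not dominated (best duration).
S9: dominated by S4 (miles earned 7364≥7265, duration 16.1≤19.0, price 514≤549).
S10: dominated by S3 (miles earned 7049≥6176, duration 4.8≤6.4, price 689≤1117).
S11: not dominated.
S12: dominated by S4 (miles earned 7364≥4304, duration 16.1≤22.0, price 514≤624).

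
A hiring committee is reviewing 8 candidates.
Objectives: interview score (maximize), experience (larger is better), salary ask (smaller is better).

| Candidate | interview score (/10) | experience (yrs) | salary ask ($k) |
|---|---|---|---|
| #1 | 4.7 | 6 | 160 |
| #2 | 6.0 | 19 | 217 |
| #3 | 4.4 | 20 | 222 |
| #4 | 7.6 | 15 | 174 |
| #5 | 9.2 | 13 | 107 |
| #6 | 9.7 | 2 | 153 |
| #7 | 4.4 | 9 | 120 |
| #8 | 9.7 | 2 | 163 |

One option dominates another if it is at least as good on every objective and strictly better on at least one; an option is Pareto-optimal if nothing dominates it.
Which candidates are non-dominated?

#2, #3, #4, #5, #6

#1: dominated by #5 (interview score 9.2≥4.7, experience 13≥6, salary ask 107≤160).
#2: not dominated.
#3: not dominated (best experience).
#4: not dominated.
#5: not dominated (best salary ask).
#6: not dominated.
#7: dominated by #5 (interview score 9.2≥4.4, experience 13≥9, salary ask 107≤120).
#8: dominated by #6 (interview score 9.7≥9.7, experience 2≥2, salary ask 153≤163).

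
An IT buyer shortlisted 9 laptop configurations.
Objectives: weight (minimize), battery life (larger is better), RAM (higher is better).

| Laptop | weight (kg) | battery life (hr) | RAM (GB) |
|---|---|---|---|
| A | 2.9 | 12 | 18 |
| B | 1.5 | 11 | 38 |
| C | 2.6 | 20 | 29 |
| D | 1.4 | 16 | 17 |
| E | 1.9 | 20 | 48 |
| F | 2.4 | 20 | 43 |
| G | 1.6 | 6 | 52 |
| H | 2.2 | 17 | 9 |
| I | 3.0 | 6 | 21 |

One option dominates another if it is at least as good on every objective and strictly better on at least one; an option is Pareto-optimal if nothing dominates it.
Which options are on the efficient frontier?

A: dominated by C (weight 2.6≤2.9, battery life 20≥12, RAM 29≥18).
B: not dominated.
C: dominated by E (weight 1.9≤2.6, battery life 20≥20, RAM 48≥29).
D: not dominated (best weight).
E: not dominated.
F: dominated by E (weight 1.9≤2.4, battery life 20≥20, RAM 48≥43).
G: not dominated (best RAM).
H: dominated by E (weight 1.9≤2.2, battery life 20≥17, RAM 48≥9).
I: dominated by B (weight 1.5≤3.0, battery life 11≥6, RAM 38≥21).

B, D, E, G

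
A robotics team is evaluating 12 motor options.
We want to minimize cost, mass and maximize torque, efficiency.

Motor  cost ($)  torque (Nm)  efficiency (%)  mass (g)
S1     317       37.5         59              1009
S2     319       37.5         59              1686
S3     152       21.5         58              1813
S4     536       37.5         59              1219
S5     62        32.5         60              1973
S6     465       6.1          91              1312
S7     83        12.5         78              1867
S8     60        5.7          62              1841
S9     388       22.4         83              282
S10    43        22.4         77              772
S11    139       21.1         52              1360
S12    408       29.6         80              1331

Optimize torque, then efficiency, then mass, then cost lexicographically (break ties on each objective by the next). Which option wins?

First maximize torque: best is 37.5, kept {S1, S2, S4}.
Then maximize efficiency: best is 59, kept {S1, S2, S4}.
Then minimize mass: best is 1009, kept {S1}.

S1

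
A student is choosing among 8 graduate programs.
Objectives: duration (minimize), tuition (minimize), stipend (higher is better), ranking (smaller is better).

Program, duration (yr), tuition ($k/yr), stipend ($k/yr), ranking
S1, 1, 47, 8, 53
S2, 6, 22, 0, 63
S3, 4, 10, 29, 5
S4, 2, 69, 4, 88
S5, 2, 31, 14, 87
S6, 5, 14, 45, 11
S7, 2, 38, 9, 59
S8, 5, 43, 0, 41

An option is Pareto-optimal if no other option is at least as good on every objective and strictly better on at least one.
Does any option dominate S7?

S1: worse on tuition (47 vs 38).
S2: worse on duration (6 vs 2).
S3: worse on duration (4 vs 2).
S4: worse on tuition (69 vs 38).
S5: worse on ranking (87 vs 59).
S6: worse on duration (5 vs 2).
S8: worse on duration (5 vs 2).
No option is at least as good as S7 on every objective and strictly better on one.

No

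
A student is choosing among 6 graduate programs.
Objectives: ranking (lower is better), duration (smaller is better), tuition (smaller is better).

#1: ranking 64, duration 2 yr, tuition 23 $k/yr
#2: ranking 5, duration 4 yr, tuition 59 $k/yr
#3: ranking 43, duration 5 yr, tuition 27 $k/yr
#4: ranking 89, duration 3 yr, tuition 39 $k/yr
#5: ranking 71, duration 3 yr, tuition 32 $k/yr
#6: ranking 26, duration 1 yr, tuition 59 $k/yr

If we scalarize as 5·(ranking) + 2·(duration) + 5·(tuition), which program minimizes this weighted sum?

#2

#1: 5·64 + 2·2 + 5·23 = 439
#2: 5·5 + 2·4 + 5·59 = 328
#3: 5·43 + 2·5 + 5·27 = 360
#4: 5·89 + 2·3 + 5·39 = 646
#5: 5·71 + 2·3 + 5·32 = 521
#6: 5·26 + 2·1 + 5·59 = 427
Lowest: #2 at 328.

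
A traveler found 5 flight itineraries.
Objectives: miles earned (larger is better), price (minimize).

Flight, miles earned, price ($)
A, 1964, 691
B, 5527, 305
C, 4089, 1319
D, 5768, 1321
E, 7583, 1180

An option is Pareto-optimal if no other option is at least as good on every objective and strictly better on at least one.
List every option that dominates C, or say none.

B, E

B: miles earned 5527≥4089, price 305≤1319 — dominates C.
E: miles earned 7583≥4089, price 1180≤1319 — dominates C.
Others (A, D) are each worse than C on at least one objective.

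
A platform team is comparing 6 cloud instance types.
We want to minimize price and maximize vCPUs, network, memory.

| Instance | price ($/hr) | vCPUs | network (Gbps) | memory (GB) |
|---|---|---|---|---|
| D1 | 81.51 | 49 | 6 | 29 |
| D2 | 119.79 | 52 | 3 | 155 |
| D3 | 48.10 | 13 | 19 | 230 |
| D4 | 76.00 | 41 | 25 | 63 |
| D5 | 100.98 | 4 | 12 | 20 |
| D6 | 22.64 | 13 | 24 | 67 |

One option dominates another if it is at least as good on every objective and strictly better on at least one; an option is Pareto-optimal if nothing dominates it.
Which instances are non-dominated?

D1, D2, D3, D4, D6

D1: not dominated.
D2: not dominated (best vCPUs).
D3: not dominated (best memory).
D4: not dominated (best network).
D5: dominated by D3 (price 48.10≤100.98, vCPUs 13≥4, network 19≥12, memory 230≥20).
D6: not dominated (best price).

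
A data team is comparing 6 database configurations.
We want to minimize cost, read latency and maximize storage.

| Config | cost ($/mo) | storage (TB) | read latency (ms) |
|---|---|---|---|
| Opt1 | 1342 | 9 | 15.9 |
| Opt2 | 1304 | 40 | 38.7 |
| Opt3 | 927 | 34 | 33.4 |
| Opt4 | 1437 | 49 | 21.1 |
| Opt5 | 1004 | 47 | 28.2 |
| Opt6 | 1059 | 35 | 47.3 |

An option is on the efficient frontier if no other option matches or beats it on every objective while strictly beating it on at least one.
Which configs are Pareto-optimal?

Opt1, Opt3, Opt4, Opt5

Opt1: not dominated (best read latency).
Opt2: dominated by Opt5 (cost 1004≤1304, storage 47≥40, read latency 28.2≤38.7).
Opt3: not dominated (best cost).
Opt4: not dominated (best storage).
Opt5: not dominated.
Opt6: dominated by Opt5 (cost 1004≤1059, storage 47≥35, read latency 28.2≤47.3).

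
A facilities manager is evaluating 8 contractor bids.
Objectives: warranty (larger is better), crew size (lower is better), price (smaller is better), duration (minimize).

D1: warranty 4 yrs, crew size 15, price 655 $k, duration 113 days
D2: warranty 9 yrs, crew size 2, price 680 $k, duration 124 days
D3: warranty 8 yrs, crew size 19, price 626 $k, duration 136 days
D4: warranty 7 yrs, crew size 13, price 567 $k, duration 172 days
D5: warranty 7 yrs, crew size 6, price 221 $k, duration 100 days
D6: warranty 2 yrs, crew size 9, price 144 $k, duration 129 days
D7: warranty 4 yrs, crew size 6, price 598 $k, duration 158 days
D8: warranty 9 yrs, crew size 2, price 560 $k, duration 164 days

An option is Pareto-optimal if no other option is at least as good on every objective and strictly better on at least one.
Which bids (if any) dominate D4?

D5: warranty 7≥7, crew size 6≤13, price 221≤567, duration 100≤172 — dominates D4.
D8: warranty 9≥7, crew size 2≤13, price 560≤567, duration 164≤172 — dominates D4.
Others (D1, D2, D3, D6, D7) are each worse than D4 on at least one objective.

D5, D8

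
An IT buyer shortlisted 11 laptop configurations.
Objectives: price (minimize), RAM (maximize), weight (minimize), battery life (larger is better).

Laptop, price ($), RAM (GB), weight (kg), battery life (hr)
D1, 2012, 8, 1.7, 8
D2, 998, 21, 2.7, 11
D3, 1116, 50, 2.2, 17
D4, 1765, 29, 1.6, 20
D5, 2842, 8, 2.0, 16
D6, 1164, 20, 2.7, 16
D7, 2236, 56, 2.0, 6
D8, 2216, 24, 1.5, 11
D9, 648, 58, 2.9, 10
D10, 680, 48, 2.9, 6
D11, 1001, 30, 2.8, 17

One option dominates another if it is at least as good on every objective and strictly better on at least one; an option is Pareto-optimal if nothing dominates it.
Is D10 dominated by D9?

Yes

D9 vs D10: price 648≤680, RAM 58≥48, weight 2.9≤2.9, battery life 10≥6 — D9 is at least as good on every objective with at least one strict improvement.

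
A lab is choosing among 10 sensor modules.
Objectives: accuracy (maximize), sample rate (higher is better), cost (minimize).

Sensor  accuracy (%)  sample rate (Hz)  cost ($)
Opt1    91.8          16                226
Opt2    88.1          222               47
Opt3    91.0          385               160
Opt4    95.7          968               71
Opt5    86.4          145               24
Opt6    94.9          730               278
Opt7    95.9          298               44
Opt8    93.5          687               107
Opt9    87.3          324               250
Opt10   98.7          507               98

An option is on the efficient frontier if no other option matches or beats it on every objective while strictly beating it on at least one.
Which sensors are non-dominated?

Opt1: dominated by Opt4 (accuracy 95.7≥91.8, sample rate 968≥16, cost 71≤226).
Opt2: dominated by Opt7 (accuracy 95.9≥88.1, sample rate 298≥222, cost 44≤47).
Opt3: dominated by Opt4 (accuracy 95.7≥91.0, sample rate 968≥385, cost 71≤160).
Opt4: not dominated (best sample rate).
Opt5: not dominated (best cost).
Opt6: dominated by Opt4 (accuracy 95.7≥94.9, sample rate 968≥730, cost 71≤278).
Opt7: not dominated.
Opt8: dominated by Opt4 (accuracy 95.7≥93.5, sample rate 968≥687, cost 71≤107).
Opt9: dominated by Opt3 (accuracy 91.0≥87.3, sample rate 385≥324, cost 160≤250).
Opt10: not dominated (best accuracy).

Opt4, Opt5, Opt7, Opt10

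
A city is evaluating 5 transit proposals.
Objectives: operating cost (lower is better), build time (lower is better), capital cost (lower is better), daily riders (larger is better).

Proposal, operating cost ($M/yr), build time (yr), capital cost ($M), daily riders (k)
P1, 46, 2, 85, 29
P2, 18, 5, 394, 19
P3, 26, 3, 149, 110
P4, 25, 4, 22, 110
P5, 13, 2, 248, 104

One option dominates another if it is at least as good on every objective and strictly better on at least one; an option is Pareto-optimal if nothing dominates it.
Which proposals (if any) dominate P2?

P5: operating cost 13≤18, build time 2≤5, capital cost 248≤394, daily riders 104≥19 — dominates P2.
Others (P1, P3, P4) are each worse than P2 on at least one objective.

P5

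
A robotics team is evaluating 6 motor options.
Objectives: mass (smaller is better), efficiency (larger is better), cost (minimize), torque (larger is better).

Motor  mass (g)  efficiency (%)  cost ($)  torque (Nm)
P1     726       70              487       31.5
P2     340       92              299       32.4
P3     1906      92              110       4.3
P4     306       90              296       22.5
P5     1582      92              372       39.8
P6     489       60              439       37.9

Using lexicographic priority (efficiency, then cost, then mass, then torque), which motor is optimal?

P3

First maximize efficiency: best is 92, kept {P2, P3, P5}.
Then minimize cost: best is 110, kept {P3}.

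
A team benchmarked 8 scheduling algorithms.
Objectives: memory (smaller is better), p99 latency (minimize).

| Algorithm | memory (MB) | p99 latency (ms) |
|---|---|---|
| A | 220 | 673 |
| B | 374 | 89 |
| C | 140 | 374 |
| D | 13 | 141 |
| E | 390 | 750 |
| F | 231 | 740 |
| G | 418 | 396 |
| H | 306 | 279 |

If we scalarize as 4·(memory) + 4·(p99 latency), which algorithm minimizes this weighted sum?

A: 4·220 + 4·673 = 3572
B: 4·374 + 4·89 = 1852
C: 4·140 + 4·374 = 2056
D: 4·13 + 4·141 = 616
E: 4·390 + 4·750 = 4560
F: 4·231 + 4·740 = 3884
G: 4·418 + 4·396 = 3256
H: 4·306 + 4·279 = 2340
Lowest: D at 616.

D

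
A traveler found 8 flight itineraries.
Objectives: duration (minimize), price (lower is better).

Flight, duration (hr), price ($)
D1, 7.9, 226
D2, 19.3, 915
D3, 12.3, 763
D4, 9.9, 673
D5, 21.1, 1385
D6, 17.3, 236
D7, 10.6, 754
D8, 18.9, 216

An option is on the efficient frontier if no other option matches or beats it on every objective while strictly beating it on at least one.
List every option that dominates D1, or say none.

D2: worse on duration (19.3 vs 7.9).
D3: worse on duration (12.3 vs 7.9).
D4: worse on duration (9.9 vs 7.9).
D5: worse on duration (21.1 vs 7.9).
D6: worse on duration (17.3 vs 7.9).
D7: worse on duration (10.6 vs 7.9).
D8: worse on duration (18.9 vs 7.9).
No option dominates D1.

none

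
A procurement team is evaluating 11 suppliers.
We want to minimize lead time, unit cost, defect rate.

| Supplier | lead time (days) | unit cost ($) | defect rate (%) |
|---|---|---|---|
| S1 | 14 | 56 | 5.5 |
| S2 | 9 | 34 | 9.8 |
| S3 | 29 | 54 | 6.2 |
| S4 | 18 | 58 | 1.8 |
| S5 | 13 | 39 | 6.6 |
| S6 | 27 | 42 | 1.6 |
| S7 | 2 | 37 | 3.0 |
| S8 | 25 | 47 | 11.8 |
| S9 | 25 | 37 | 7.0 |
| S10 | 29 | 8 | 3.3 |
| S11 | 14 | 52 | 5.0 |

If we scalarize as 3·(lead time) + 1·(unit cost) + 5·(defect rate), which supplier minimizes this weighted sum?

S1: 3·14 + 1·56 + 5·5.5 = 125.5
S2: 3·9 + 1·34 + 5·9.8 = 110.0
S3: 3·29 + 1·54 + 5·6.2 = 172.0
S4: 3·18 + 1·58 + 5·1.8 = 121.0
S5: 3·13 + 1·39 + 5·6.6 = 111.0
S6: 3·27 + 1·42 + 5·1.6 = 131.0
S7: 3·2 + 1·37 + 5·3.0 = 58.0
S8: 3·25 + 1·47 + 5·11.8 = 181.0
S9: 3·25 + 1·37 + 5·7.0 = 147.0
S10: 3·29 + 1·8 + 5·3.3 = 111.5
S11: 3·14 + 1·52 + 5·5.0 = 119.0
Lowest: S7 at 58.0.

S7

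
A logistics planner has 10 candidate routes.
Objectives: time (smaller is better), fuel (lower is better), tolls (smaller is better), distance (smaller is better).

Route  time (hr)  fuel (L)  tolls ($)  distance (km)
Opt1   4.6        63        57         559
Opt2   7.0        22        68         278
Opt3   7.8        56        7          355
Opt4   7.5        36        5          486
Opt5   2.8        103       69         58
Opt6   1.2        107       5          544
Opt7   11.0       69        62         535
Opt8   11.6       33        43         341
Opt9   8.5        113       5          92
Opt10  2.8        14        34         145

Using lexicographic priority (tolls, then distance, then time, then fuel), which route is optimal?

Opt9

First minimize tolls: best is 5, kept {Opt4, Opt6, Opt9}.
Then minimize distance: best is 92, kept {Opt9}.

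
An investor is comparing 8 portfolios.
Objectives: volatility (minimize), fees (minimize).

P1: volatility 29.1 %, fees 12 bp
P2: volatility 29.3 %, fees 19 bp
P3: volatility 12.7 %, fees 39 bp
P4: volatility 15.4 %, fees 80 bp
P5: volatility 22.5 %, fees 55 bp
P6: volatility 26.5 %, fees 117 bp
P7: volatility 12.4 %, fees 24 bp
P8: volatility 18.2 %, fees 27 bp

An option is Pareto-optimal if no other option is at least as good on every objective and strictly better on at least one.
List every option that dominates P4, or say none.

P3, P7

P3: volatility 12.7≤15.4, fees 39≤80 — dominates P4.
P7: volatility 12.4≤15.4, fees 24≤80 — dominates P4.
Others (P1, P2, P5, P6, P8) are each worse than P4 on at least one objective.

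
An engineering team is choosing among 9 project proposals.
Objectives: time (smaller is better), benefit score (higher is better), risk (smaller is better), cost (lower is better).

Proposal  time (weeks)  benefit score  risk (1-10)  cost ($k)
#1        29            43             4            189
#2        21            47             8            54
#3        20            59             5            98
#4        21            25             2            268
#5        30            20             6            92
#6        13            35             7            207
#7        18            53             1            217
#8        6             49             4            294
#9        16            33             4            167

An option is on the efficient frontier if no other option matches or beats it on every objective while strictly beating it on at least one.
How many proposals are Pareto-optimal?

#1: not dominated.
#2: not dominated (best cost).
#3: not dominated (best benefit score).
#4: dominated by #7 (time 18≤21, benefit score 53≥25, risk 1≤2, cost 217≤268).
#5: not dominated.
#6: not dominated.
#7: not dominated (best risk).
#8: not dominated (best time).
#9: not dominated.
Pareto-optimal: #1, #2, #3, #5, #6, #7, #8, #9 → 8.

8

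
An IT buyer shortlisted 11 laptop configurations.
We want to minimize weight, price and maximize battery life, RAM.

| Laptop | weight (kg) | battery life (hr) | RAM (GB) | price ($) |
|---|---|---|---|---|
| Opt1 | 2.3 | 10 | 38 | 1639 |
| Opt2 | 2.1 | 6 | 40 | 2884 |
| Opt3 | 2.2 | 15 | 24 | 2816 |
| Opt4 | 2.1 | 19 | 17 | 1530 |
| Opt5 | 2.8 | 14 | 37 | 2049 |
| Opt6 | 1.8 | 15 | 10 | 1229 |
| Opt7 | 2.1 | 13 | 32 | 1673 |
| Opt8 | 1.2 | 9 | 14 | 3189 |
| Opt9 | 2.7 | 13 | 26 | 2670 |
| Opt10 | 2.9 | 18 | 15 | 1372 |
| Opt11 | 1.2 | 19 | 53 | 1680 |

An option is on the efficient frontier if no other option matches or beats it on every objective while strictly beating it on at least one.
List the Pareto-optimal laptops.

Opt1: not dominated.
Opt2: dominated by Opt11 (weight 1.2≤2.1, battery life 19≥6, RAM 53≥40, price 1680≤2884).
Opt3: dominated by Opt11 (weight 1.2≤2.2, battery life 19≥15, RAM 53≥24, price 1680≤2816).
Opt4: not dominated.
Opt5: dominated by Opt11 (weight 1.2≤2.8, battery life 19≥14, RAM 53≥37, price 1680≤2049).
Opt6: not dominated (best price).
Opt7: not dominated.
Opt8: dominated by Opt11 (weight 1.2≤1.2, battery life 19≥9, RAM 53≥14, price 1680≤3189).
Opt9: dominated by Opt7 (weight 2.1≤2.7, battery life 13≥13, RAM 32≥26, price 1673≤2670).
Opt10: not dominated.
Opt11: not dominated (best RAM).

Opt1, Opt4, Opt6, Opt7, Opt10, Opt11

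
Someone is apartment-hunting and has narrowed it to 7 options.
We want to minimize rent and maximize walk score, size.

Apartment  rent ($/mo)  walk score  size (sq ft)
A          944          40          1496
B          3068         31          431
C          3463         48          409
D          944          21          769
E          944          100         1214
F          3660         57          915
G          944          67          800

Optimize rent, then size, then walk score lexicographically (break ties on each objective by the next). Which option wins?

A

First minimize rent: best is 944, kept {A, D, E, G}.
Then maximize size: best is 1496, kept {A}.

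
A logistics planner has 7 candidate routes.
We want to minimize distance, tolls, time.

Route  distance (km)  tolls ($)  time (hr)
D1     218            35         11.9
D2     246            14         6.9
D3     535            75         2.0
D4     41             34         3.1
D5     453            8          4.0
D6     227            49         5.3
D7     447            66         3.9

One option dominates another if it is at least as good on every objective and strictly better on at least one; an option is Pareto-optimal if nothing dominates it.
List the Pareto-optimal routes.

D2, D3, D4, D5

D1: dominated by D4 (distance 41≤218, tolls 34≤35, time 3.1≤11.9).
D2: not dominated.
D3: not dominated (best time).
D4: not dominated (best distance).
D5: not dominated (best tolls).
D6: dominated by D4 (distance 41≤227, tolls 34≤49, time 3.1≤5.3).
D7: dominated by D4 (distance 41≤447, tolls 34≤66, time 3.1≤3.9).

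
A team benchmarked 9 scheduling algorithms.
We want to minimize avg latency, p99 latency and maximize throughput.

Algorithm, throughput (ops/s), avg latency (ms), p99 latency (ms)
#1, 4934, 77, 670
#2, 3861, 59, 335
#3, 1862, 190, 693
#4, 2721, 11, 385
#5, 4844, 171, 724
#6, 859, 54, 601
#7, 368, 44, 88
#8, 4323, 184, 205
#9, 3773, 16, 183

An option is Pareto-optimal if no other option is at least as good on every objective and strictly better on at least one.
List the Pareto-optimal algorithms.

#1: not dominated (best throughput).
#2: not dominated.
#3: dominated by #1 (throughput 4934≥1862, avg latency 77≤190, p99 latency 670≤693).
#4: not dominated (best avg latency).
#5: dominated by #1 (throughput 4934≥4844, avg latency 77≤171, p99 latency 670≤724).
#6: dominated by #4 (throughput 2721≥859, avg latency 11≤54, p99 latency 385≤601).
#7: not dominated (best p99 latency).
#8: not dominated.
#9: not dominated.

#1, #2, #4, #7, #8, #9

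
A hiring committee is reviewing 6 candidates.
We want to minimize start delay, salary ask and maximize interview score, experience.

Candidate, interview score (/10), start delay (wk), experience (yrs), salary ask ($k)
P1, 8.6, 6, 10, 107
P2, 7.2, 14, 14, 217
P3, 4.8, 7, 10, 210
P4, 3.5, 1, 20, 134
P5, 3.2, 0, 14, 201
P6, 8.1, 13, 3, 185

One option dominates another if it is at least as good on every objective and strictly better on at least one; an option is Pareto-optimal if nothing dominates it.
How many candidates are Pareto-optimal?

P1: not dominated (best interview score).
P2: not dominated.
P3: dominated by P1 (interview score 8.6≥4.8, start delay 6≤7, experience 10≥10, salary ask 107≤210).
P4: not dominated (best experience).
P5: not dominated (best start delay).
P6: dominated by P1 (interview score 8.6≥8.1, start delay 6≤13, experience 10≥3, salary ask 107≤185).
Pareto-optimal: P1, P2, P4, P5 → 4.

4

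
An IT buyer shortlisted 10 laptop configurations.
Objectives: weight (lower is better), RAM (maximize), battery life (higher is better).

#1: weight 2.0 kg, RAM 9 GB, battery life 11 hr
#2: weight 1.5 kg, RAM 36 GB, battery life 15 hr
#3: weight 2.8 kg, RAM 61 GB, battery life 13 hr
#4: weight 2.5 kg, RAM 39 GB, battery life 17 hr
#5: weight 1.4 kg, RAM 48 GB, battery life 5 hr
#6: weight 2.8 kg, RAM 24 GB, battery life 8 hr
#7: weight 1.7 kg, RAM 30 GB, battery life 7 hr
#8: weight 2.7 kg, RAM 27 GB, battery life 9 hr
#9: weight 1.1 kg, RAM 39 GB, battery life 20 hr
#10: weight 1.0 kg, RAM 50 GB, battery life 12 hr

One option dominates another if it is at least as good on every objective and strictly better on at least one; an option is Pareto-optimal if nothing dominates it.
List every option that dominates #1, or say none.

#2, #9, #10

#2: weight 1.5≤2.0, RAM 36≥9, battery life 15≥11 — dominates #1.
#9: weight 1.1≤2.0, RAM 39≥9, battery life 20≥11 — dominates #1.
#10: weight 1.0≤2.0, RAM 50≥9, battery life 12≥11 — dominates #1.
Others (#3, #4, #5, #6, #7, #8) are each worse than #1 on at least one objective.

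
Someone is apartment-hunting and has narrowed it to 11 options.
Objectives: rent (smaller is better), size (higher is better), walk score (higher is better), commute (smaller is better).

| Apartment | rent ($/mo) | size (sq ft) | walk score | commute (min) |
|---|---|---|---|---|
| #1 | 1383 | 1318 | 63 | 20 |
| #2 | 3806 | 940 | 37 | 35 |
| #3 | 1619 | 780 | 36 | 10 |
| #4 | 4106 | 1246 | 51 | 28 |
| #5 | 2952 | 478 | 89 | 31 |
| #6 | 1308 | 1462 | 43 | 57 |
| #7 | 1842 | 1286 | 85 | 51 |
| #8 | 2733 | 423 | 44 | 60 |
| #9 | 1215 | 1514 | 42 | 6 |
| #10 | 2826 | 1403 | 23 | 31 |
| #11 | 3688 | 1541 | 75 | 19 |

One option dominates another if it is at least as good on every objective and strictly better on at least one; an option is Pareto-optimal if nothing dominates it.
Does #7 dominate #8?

#7 vs #8: rent 1842≤2733, size 1286≥423, walk score 85≥44, commute 51≤60 — #7 is at least as good on every objective with at least one strict improvement.

Yes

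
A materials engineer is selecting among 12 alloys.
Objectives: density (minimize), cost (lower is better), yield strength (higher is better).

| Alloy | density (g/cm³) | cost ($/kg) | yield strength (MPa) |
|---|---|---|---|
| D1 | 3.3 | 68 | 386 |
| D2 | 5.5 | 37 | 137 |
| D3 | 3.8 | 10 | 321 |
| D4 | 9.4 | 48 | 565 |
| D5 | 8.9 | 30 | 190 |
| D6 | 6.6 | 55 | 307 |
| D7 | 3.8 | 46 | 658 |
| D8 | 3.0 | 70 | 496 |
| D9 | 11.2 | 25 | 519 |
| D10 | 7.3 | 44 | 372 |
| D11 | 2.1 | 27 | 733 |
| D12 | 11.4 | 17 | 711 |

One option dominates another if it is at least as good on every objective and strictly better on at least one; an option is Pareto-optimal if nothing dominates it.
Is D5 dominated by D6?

No

D6 vs D5: D6 is worse on cost (55 vs 30), so it does not dominate D5.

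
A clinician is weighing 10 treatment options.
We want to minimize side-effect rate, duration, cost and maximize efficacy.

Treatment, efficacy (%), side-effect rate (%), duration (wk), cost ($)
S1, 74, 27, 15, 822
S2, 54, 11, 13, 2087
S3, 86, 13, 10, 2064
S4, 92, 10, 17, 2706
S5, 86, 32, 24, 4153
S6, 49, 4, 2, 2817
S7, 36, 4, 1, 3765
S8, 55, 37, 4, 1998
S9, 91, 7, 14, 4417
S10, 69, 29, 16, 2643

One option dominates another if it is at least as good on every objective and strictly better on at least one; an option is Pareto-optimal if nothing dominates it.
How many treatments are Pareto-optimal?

8

S1: not dominated (best cost).
S2: not dominated.
S3: not dominated.
S4: not dominated (best efficacy).
S5: dominated by S3 (efficacy 86≥86, side-effect rate 13≤32, duration 10≤24, cost 2064≤4153).
S6: not dominated.
S7: not dominated (best duration).
S8: not dominated.
S9: not dominated.
S10: dominated by S1 (efficacy 74≥69, side-effect rate 27≤29, duration 15≤16, cost 822≤2643).
Pareto-optimal: S1, S2, S3, S4, S6, S7, S8, S9 → 8.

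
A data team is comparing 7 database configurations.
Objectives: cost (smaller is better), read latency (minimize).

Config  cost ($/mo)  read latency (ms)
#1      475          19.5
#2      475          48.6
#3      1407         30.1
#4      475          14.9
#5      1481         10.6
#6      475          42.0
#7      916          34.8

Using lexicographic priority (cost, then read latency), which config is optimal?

#4

First minimize cost: best is 475, kept {#1, #2, #4, #6}.
Then minimize read latency: best is 14.9, kept {#4}.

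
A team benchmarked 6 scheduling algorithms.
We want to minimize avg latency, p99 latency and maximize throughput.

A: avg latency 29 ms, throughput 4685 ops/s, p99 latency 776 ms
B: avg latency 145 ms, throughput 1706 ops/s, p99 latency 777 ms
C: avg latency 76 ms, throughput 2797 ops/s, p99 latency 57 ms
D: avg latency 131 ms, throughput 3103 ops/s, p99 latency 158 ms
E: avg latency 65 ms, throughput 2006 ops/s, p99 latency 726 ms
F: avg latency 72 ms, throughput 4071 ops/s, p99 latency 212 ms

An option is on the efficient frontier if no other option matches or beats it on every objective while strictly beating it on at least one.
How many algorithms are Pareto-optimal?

A: not dominated (best avg latency).
B: dominated by A (avg latency 29≤145, throughput 4685≥1706, p99 latency 776≤777).
C: not dominated (best p99 latency).
D: not dominated.
E: not dominated.
F: not dominated.
Pareto-optimal: A, C, D, E, F → 5.

5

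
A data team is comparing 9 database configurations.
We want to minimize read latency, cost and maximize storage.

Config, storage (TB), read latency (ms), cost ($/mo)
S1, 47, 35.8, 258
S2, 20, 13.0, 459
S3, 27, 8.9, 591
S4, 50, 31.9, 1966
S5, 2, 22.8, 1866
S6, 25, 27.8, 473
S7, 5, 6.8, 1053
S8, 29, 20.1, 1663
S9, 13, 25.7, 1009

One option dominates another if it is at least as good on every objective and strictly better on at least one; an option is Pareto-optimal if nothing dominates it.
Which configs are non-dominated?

S1: not dominated (best cost).
S2: not dominated.
S3: not dominated.
S4: not dominated (best storage).
S5: dominated by S2 (storage 20≥2, read latency 13.0≤22.8, cost 459≤1866).
S6: not dominated.
S7: not dominated (best read latency).
S8: not dominated.
S9: dominated by S2 (storage 20≥13, read latency 13.0≤25.7, cost 459≤1009).

S1, S2, S3, S4, S6, S7, S8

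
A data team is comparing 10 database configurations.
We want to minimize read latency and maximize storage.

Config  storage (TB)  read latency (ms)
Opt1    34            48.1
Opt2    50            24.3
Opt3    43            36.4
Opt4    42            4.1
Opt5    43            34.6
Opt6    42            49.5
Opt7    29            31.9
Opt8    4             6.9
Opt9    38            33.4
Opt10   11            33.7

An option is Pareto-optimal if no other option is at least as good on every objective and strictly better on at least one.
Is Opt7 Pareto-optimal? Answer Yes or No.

No

Opt2 vs Opt7: storage 50≥29, read latency 24.3≤31.9 — Opt2 is at least as good on every objective and strictly better on at least one, so Opt2 dominates Opt7.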